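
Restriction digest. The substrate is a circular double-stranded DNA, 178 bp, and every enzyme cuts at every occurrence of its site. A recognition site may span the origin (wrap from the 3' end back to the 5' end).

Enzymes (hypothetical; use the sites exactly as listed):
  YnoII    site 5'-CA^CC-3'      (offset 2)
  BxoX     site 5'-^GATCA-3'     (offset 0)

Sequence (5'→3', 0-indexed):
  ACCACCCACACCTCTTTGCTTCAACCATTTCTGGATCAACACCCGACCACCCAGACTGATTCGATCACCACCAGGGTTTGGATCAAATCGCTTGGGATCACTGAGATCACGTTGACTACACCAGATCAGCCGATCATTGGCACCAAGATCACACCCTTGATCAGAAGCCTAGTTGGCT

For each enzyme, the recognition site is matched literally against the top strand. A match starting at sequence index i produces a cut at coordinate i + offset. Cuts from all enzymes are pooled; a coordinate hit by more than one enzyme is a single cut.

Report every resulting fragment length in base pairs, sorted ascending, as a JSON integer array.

Site scan:
  YnoII CACC/2: at [2, 8, 39, 47, 65, 68, 118, 140, 151] ⇒ [4, 10, 41, 49, 67, 70, 120, 142, 153]
  BxoX GATCA/0: at [33, 62, 80, 95, 104, 123, 131, 146, 158] ⇒ [33, 62, 80, 95, 104, 123, 131, 146, 158]

All cut coordinates (distinct, sorted): [4, 10, 33, 41, 49, 62, 67, 70, 80, 95, 104, 120, 123, 131, 142, 146, 153, 158]

Fragment lengths:
  4→10: 6 bp
  10→33: 23 bp
  33→41: 8 bp
  41→49: 8 bp
  49→62: 13 bp
  62→67: 5 bp
  67→70: 3 bp
  70→80: 10 bp
  80→95: 15 bp
  95→104: 9 bp
  104→120: 16 bp
  120→123: 3 bp
  123→131: 8 bp
  131→142: 11 bp
  142→146: 4 bp
  146→153: 7 bp
  153→158: 5 bp
  158→4 (wrap): 178-158+4 = 24 bp

[3,3,4,5,5,6,7,8,8,8,9,10,11,13,15,16,23,24]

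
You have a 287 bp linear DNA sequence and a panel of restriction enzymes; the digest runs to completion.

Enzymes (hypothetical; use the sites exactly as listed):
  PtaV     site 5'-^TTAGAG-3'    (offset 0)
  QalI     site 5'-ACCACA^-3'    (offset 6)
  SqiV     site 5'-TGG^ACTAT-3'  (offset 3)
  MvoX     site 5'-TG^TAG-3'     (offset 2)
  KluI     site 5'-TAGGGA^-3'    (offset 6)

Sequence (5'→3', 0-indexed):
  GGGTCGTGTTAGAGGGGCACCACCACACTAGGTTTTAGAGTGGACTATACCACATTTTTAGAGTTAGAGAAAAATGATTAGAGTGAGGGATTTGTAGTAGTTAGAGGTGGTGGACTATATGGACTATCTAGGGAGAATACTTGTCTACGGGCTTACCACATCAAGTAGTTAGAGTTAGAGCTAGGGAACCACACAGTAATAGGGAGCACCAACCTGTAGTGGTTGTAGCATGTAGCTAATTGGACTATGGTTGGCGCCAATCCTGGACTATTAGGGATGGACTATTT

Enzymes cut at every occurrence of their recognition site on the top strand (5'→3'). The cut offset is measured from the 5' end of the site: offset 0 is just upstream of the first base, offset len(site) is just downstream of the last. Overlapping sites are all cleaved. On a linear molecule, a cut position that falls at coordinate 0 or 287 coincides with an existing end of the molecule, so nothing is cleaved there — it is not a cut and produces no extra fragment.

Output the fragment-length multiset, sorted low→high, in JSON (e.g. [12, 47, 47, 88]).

[3,3,6,6,6,6,7,7,7,8,8,9,9,9,11,11,11,11,12,12,13,13,14,17,19,23,26]

Scan for sites:
  PtaV (TTAGAG, off=0): starts [8, 34, 57, 63, 77, 100, 168, 174] → cuts [8, 34, 57, 63, 77, 100, 168, 174]
  QalI (ACCACA, off=6): starts [21, 48, 154, 187] → cuts [27, 54, 160, 193]
  SqiV (TGGACTAT, off=3): starts [40, 110, 119, 240, 263, 277] → cuts [43, 113, 122, 243, 266, 280]
  MvoX (TGTAG, off=2): starts [92, 214, 223, 230] → cuts [94, 216, 225, 232]
  KluI (TAGGGA, off=6): starts [128, 181, 199, 271] → cuts [134, 187, 205, 277]

Pooled cuts: [8, 27, 34, 43, 54, 57, 63, 77, 94, 100, 113, 122, 134, 160, 168, 174, 187, 193, 205, 216, 225, 232, 243, 266, 277, 280]

Fragments:
  [0,8): 8 bp
  [8,27): 19 bp
  [27,34): 7 bp
  [34,43): 9 bp
  [43,54): 11 bp
  [54,57): 3 bp
  [57,63): 6 bp
  [63,77): 14 bp
  [77,94): 17 bp
  [94,100): 6 bp
  [100,113): 13 bp
  [113,122): 9 bp
  [122,134): 12 bp
  [134,160): 26 bp
  [160,168): 8 bp
  [168,174): 6 bp
  [174,187): 13 bp
  [187,193): 6 bp
  [193,205): 12 bp
  [205,216): 11 bp
  [216,225): 9 bp
  [225,232): 7 bp
  [232,243): 11 bp
  [243,266): 23 bp
  [266,277): 11 bp
  [277,280): 3 bp
  [280,287): 7 bp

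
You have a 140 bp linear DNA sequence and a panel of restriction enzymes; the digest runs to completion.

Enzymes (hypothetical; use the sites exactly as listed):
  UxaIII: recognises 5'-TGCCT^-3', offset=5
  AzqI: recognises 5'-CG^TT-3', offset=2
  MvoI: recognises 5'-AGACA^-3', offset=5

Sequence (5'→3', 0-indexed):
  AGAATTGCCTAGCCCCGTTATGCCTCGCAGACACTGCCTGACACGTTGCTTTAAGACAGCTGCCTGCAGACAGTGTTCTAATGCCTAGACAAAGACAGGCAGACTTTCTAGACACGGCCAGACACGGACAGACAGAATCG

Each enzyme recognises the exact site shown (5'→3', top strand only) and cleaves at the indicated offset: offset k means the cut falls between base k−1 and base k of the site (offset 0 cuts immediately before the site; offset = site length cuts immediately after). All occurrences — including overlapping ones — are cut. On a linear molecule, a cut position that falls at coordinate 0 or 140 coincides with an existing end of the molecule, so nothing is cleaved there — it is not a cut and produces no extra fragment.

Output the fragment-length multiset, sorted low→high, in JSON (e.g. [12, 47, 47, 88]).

Scan for sites:
  UxaIII (TGCCT, off=5): starts [5, 20, 34, 60, 81] → cuts [10, 25, 39, 65, 86]
  AzqI (CGTT, off=2): starts [15, 43] → cuts [17, 45]
  MvoI (AGACA, off=5): starts [28, 53, 67, 86, 92, 109, 119, 129] → cuts [33, 58, 72, 91, 97, 114, 124, 134]

All cut coordinates (distinct, sorted): [10, 17, 25, 33, 39, 45, 58, 65, 72, 86, 91, 97, 114, 124, 134]

Fragment lengths:
  [0,10): 10 bp
  [10,17): 7 bp
  [17,25): 8 bp
  [25,33): 8 bp
  [33,39): 6 bp
  [39,45): 6 bp
  [45,58): 13 bp
  [58,65): 7 bp
  [65,72): 7 bp
  [72,86): 14 bp
  [86,91): 5 bp
  [91,97): 6 bp
  [97,114): 17 bp
  [114,124): 10 bp
  [124,134): 10 bp
  [134,140): 6 bp

[5,6,6,6,6,7,7,7,8,8,10,10,10,13,14,17]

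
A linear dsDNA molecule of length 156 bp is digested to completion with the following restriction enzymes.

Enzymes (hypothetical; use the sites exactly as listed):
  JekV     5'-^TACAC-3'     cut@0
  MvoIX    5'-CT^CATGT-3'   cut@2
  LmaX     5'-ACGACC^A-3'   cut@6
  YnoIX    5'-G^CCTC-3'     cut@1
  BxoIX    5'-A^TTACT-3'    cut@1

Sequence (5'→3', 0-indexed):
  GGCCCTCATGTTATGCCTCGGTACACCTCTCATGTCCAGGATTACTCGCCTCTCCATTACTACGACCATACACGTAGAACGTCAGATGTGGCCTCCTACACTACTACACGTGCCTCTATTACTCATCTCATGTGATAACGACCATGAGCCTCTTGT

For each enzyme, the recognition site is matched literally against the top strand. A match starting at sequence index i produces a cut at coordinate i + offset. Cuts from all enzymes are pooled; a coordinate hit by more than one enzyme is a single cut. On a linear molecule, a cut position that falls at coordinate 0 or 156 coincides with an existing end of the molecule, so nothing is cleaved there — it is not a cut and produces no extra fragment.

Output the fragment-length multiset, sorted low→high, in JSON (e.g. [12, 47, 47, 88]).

[1,5,5,6,6,6,7,8,8,8,8,9,9,10,11,11,15,23]

Scan for sites:
  JekV (TACAC, off=0): starts [21, 68, 96, 104] → cuts [21, 68, 96, 104]
  MvoIX (CTCATGT, off=2): starts [4, 28, 126] → cuts [6, 30, 128]
  LmaX (ACGACCA, off=6): starts [61, 137] → cuts [67, 143]
  YnoIX (GCCTC, off=1): starts [14, 47, 90, 111, 147] → cuts [15, 48, 91, 112, 148]
  BxoIX (ATTACT, off=1): starts [40, 55, 117] → cuts [41, 56, 118]

All cut coordinates (distinct, sorted): [6, 15, 21, 30, 41, 48, 56, 67, 68, 91, 96, 104, 112, 118, 128, 143, 148]

Fragment lengths:
  [0,6): 6 bp
  [6,15): 9 bp
  [15,21): 6 bp
  [21,30): 9 bp
  [30,41): 11 bp
  [41,48): 7 bp
  [48,56): 8 bp
  [56,67): 11 bp
  [67,68): 1 bp
  [68,91): 23 bp
  [91,96): 5 bp
  [96,104): 8 bp
  [104,112): 8 bp
  [112,118): 6 bp
  [118,128): 10 bp
  [128,143): 15 bp
  [143,148): 5 bp
  [148,156): 8 bp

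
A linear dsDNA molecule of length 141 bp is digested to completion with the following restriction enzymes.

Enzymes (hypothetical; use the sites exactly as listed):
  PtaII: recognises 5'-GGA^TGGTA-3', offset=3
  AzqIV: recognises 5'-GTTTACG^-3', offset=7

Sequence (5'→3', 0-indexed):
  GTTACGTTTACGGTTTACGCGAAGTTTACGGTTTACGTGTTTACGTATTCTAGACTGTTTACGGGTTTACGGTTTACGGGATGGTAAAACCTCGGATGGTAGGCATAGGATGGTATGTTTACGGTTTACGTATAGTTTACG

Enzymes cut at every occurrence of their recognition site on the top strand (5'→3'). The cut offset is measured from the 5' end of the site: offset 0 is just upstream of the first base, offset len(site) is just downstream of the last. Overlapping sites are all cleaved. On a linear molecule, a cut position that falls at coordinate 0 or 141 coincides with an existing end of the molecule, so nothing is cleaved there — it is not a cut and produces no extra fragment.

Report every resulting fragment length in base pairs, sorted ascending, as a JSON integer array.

[3,7,7,7,7,8,8,11,11,12,13,14,15,18]

Site scan:
  PtaII GGATGGTA/3: at [78, 93, 107] ⇒ [81, 96, 110]
  AzqIV GTTTACG/7: at [5, 12, 23, 30, 38, 56, 64, 71, 116, 123, 134] ⇒ [12, 19, 30, 37, 45, 63, 71, 78, 123, 130] (position 141 is a terminus of the linear molecule — no cut)

All cut coordinates (distinct, sorted): [12, 19, 30, 37, 45, 63, 71, 78, 81, 96, 110, 123, 130]

Fragments:
  [0,12): 12 bp
  [12,19): 7 bp
  [19,30): 11 bp
  [30,37): 7 bp
  [37,45): 8 bp
  [45,63): 18 bp
  [63,71): 8 bp
  [71,78): 7 bp
  [78,81): 3 bp
  [81,96): 15 bp
  [96,110): 14 bp
  [110,123): 13 bp
  [123,130): 7 bp
  [130,141): 11 bp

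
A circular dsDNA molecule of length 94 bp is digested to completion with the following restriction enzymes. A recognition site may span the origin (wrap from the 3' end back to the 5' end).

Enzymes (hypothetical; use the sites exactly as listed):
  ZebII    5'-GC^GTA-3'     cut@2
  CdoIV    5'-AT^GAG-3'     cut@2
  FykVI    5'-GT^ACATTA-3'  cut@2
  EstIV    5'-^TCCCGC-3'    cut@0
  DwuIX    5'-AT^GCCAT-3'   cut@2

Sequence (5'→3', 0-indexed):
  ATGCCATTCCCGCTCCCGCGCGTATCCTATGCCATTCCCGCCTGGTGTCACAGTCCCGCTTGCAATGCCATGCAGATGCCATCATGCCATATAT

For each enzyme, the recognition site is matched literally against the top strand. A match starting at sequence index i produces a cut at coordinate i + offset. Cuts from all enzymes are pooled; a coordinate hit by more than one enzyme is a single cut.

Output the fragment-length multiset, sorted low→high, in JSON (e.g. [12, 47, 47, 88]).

Site scan:
  ZebII (GCGTA, off=2): starts [19] → cuts [21]
  CdoIV (ATGAG, off=2): no sites
  FykVI (GTACATTA, off=2): no sites
  EstIV (TCCCGC, off=0): starts [7, 13, 35, 53] → cuts [7, 13, 35, 53]
  DwuIX (ATGCCAT, off=2): starts [0, 28, 64, 75, 83] → cuts [2, 30, 66, 77, 85]

All cut coordinates (distinct, sorted): [2, 7, 13, 21, 30, 35, 53, 66, 77, 85]

Fragment lengths:
  2→7: 5 bp
  7→13: 6 bp
  13→21: 8 bp
  21→30: 9 bp
  30→35: 5 bp
  35→53: 18 bp
  53→66: 13 bp
  66→77: 11 bp
  77→85: 8 bp
  85→2 (wrap): 94-85+2 = 11 bp

[5,5,6,8,8,9,11,11,13,18]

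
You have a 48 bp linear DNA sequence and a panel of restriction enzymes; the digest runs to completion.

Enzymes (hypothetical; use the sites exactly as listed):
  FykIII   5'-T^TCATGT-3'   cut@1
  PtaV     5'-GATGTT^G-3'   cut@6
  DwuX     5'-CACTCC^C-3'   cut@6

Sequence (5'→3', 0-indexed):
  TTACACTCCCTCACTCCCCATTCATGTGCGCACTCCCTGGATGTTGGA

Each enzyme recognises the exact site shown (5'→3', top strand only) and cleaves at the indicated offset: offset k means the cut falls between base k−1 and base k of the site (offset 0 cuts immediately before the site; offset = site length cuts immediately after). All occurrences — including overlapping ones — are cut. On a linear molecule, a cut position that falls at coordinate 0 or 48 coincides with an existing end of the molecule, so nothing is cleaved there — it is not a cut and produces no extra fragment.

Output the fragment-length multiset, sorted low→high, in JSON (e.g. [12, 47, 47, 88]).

[3,4,8,9,9,15]

Per-enzyme occurrences:
  FykIII TTCATGT/1: at [20] ⇒ [21]
  PtaV GATGTTG/6: at [39] ⇒ [45]
  DwuX CACTCCC/6: at [3, 11, 30] ⇒ [9, 17, 36]

Pooled cuts: [9, 17, 21, 36, 45]

Fragments:
  [0,9): 9 bp
  [9,17): 8 bp
  [17,21): 4 bp
  [21,36): 15 bp
  [36,45): 9 bp
  [45,48): 3 bp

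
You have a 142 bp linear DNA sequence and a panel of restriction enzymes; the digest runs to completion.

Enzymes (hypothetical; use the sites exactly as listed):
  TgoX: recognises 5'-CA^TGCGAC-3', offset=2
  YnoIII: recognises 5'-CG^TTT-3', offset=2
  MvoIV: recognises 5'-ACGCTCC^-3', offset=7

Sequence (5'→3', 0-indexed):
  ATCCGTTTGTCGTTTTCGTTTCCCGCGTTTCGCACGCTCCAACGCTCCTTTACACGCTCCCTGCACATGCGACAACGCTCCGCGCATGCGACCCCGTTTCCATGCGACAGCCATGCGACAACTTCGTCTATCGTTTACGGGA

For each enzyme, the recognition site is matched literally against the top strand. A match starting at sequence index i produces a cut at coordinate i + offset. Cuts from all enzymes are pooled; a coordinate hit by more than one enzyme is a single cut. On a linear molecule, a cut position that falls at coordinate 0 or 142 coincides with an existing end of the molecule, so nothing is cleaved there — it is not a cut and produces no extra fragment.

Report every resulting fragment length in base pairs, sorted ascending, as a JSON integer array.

[5,5,6,6,7,7,8,9,9,10,11,12,13,14,20]

Site scan:
  TgoX CATGCGAC/2: at [65, 84, 100, 111] ⇒ [67, 86, 102, 113]
  YnoIII CGTTT/2: at [3, 10, 16, 25, 94, 131] ⇒ [5, 12, 18, 27, 96, 133]
  MvoIV ACGCTCC/7: at [33, 41, 53, 74] ⇒ [40, 48, 60, 81]

All cut coordinates (distinct, sorted): [5, 12, 18, 27, 40, 48, 60, 67, 81, 86, 96, 102, 113, 133]

Fragments:
  [0,5): 5 bp
  [5,12): 7 bp
  [12,18): 6 bp
  [18,27): 9 bp
  [27,40): 13 bp
  [40,48): 8 bp
  [48,60): 12 bp
  [60,67): 7 bp
  [67,81): 14 bp
  [81,86): 5 bp
  [86,96): 10 bp
  [96,102): 6 bp
  [102,113): 11 bp
  [113,133): 20 bp
  [133,142): 9 bp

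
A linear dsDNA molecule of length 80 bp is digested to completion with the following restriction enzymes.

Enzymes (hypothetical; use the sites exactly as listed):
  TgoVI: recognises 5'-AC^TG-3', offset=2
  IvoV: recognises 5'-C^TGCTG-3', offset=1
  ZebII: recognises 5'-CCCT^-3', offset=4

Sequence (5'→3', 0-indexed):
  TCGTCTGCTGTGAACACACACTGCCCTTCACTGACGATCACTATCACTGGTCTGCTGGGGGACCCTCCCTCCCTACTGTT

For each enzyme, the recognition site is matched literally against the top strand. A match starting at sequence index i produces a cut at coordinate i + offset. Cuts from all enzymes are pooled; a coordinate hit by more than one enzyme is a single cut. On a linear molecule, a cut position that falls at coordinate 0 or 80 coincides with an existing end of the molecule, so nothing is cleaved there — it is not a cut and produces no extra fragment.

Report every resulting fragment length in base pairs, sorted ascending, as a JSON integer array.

[2,4,4,4,4,5,5,6,14,16,16]

Site scan:
  TgoVI ACTG/2: at [19, 29, 45, 74] ⇒ [21, 31, 47, 76]
  IvoV CTGCTG/1: at [4, 51] ⇒ [5, 52]
  ZebII CCCT/4: at [23, 62, 66, 70] ⇒ [27, 66, 70, 74]

All cut coordinates (distinct, sorted): [5, 21, 27, 31, 47, 52, 66, 70, 74, 76]

Fragments:
  [0,5): 5 bp
  [5,21): 16 bp
  [21,27): 6 bp
  [27,31): 4 bp
  [31,47): 16 bp
  [47,52): 5 bp
  [52,66): 14 bp
  [66,70): 4 bp
  [70,74): 4 bp
  [74,76): 2 bp
  [76,80): 4 bp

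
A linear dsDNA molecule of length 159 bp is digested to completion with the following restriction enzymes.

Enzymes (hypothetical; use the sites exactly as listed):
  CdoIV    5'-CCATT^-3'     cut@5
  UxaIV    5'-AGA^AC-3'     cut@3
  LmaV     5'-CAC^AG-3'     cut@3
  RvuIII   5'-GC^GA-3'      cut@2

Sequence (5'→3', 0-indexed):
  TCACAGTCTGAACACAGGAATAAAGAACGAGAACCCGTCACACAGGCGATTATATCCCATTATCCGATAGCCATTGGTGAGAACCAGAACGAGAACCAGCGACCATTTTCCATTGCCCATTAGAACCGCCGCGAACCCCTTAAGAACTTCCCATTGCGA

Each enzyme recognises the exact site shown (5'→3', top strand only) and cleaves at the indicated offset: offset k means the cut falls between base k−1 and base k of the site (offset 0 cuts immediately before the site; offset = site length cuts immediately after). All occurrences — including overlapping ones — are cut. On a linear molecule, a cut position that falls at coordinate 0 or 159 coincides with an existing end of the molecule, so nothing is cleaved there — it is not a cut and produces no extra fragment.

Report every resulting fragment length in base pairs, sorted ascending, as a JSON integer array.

Per-enzyme occurrences:
  CdoIV (CCATT, off=5): starts [56, 70, 102, 109, 116, 150] → cuts [61, 75, 107, 114, 121, 155]
  UxaIV (AGAAC, off=3): starts [23, 29, 79, 85, 91, 121, 142] → cuts [26, 32, 82, 88, 94, 124, 145]
  LmaV (CACAG, off=3): starts [1, 12, 40] → cuts [4, 15, 43]
  RvuIII (GCGA, off=2): starts [45, 98, 130, 155] → cuts [47, 100, 132, 157]

All cut coordinates (distinct, sorted): [4, 15, 26, 32, 43, 47, 61, 75, 82, 88, 94, 100, 107, 114, 121, 124, 132, 145, 155, 157]

Fragment lengths:
  [0,4): 4 bp
  [4,15): 11 bp
  [15,26): 11 bp
  [26,32): 6 bp
  [32,43): 11 bp
  [43,47): 4 bp
  [47,61): 14 bp
  [61,75): 14 bp
  [75,82): 7 bp
  [82,88): 6 bp
  [88,94): 6 bp
  [94,100): 6 bp
  [100,107): 7 bp
  [107,114): 7 bp
  [114,121): 7 bp
  [121,124): 3 bp
  [124,132): 8 bp
  [132,145): 13 bp
  [145,155): 10 bp
  [155,157): 2 bp
  [157,159): 2 bp

[2,2,3,4,4,6,6,6,6,7,7,7,7,8,10,11,11,11,13,14,14]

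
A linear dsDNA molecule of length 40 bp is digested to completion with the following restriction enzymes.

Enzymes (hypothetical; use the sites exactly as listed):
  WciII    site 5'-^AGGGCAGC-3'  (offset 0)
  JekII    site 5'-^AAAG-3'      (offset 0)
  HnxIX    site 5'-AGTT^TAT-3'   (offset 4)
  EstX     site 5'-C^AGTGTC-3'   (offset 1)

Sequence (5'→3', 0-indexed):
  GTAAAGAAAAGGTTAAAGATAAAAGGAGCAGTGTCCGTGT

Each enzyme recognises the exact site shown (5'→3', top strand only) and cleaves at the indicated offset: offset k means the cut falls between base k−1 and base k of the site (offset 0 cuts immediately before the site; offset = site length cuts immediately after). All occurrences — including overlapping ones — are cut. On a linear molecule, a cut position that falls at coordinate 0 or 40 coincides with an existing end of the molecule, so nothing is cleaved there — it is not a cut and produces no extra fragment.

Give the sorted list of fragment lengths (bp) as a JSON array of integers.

[2,5,7,7,8,11]

Scan for sites:
  WciII (AGGGCAGC, off=0): no sites
  JekII AAAG/0: at [2, 7, 14, 21] ⇒ [2, 7, 14, 21]
  HnxIX (AGTTTAT, off=4): no sites
  EstX CAGTGTC/1: at [28] ⇒ [29]

Pooled cuts: [2, 7, 14, 21, 29]

Fragment lengths:
  [0,2): 2 bp
  [2,7): 5 bp
  [7,14): 7 bp
  [14,21): 7 bp
  [21,29): 8 bp
  [29,40): 11 bp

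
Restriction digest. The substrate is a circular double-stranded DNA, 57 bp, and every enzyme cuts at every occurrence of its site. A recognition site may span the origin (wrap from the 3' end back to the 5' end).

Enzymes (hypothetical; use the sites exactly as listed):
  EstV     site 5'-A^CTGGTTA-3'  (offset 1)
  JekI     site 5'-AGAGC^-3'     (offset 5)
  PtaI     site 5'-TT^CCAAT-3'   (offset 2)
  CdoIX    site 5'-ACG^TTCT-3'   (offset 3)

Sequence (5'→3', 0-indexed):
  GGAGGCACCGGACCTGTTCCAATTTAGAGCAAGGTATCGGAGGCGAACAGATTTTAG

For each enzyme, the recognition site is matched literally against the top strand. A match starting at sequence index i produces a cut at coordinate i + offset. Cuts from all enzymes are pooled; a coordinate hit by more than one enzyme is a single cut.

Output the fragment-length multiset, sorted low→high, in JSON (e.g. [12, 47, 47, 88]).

[12,45]

Scan for sites:
  EstV (ACTGGTTA, off=1): no sites
  JekI AGAGC/5: at [25] ⇒ [30]
  PtaI TTCCAAT/2: at [16] ⇒ [18]
  CdoIX (ACGTTCT, off=3): no sites

Pooled cuts: [18, 30]

Fragments:
  18→30: 12 bp
  30→18 (wrap): 57-30+18 = 45 bp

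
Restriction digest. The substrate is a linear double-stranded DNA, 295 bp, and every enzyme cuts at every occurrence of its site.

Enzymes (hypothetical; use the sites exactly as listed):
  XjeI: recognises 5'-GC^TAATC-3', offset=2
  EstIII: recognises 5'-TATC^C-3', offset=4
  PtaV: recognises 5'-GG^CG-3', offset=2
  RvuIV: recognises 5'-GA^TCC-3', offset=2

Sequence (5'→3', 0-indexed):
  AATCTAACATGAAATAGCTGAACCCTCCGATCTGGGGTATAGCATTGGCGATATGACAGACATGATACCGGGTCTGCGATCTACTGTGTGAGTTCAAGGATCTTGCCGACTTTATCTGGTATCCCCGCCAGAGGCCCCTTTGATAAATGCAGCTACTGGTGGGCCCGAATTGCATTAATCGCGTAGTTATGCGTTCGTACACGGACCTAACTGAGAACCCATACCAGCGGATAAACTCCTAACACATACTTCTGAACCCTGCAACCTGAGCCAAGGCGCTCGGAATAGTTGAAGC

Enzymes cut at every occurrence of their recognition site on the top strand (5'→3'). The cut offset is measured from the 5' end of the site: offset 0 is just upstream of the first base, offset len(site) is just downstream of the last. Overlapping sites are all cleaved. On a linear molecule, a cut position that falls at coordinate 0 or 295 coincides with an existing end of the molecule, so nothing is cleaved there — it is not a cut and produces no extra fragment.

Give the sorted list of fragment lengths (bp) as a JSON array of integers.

[19,48,75,153]

Scan for sites:
  XjeI (GCTAATC, off=2): no sites
  EstIII (TATCC, off=4): starts [119] → cuts [123]
  PtaV (GGCG, off=2): starts [46, 274] → cuts [48, 276]
  RvuIV (GATCC, off=2): no sites

Pooled cuts: [48, 123, 276]

Fragments:
  [0,48): 48 bp
  [48,123): 75 bp
  [123,276): 153 bp
  [276,295): 19 bp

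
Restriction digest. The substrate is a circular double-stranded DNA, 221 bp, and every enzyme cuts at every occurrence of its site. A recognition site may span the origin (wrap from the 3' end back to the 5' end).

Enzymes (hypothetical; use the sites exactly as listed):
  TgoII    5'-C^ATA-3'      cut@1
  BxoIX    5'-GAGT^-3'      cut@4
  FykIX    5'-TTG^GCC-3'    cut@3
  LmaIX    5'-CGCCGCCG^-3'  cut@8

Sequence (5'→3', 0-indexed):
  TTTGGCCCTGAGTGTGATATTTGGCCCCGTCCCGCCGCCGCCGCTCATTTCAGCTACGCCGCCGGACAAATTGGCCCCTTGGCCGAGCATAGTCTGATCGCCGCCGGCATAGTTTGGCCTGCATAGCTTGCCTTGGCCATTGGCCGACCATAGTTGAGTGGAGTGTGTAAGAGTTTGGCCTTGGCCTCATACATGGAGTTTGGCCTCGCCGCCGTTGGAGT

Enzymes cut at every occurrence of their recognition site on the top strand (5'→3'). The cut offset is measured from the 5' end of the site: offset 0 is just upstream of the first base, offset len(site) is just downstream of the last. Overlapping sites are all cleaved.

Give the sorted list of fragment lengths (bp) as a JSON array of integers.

Site scan:
  TgoII CATA/1: at [87, 107, 121, 148, 187] ⇒ [88, 108, 122, 149, 188]
  BxoIX GAGT/4: at [9, 155, 160, 170, 195, 217] ⇒ [0, 13, 159, 164, 174, 199]
  FykIX TTGGCC/3: at [1, 20, 70, 78, 113, 132, 139, 174, 180, 199] ⇒ [4, 23, 73, 81, 116, 135, 142, 177, 183, 202]
  LmaIX CGCCGCCG/8: at [32, 35, 56, 98, 206] ⇒ [40, 43, 64, 106, 214]

Pooled cuts: [0, 4, 13, 23, 40, 43, 64, 73, 81, 88, 106, 108, 116, 122, 135, 142, 149, 159, 164, 174, 177, 183, 188, 199, 202, 214]

Fragments:
  0→4: 4 bp
  4→13: 9 bp
  13→23: 10 bp
  23→40: 17 bp
  40→43: 3 bp
  43→64: 21 bp
  64→73: 9 bp
  73→81: 8 bp
  81→88: 7 bp
  88→106: 18 bp
  106→108: 2 bp
  108→116: 8 bp
  116→122: 6 bp
  122→135: 13 bp
  135→142: 7 bp
  142→149: 7 bp
  149→159: 10 bp
  159→164: 5 bp
  164→174: 10 bp
  174→177: 3 bp
  177→183: 6 bp
  183→188: 5 bp
  188→199: 11 bp
  199→202: 3 bp
  202→214: 12 bp
  214→0 (wrap): 221-214+0 = 7 bp

[2,3,3,3,4,5,5,6,6,7,7,7,7,8,8,9,9,10,10,10,11,12,13,17,18,21]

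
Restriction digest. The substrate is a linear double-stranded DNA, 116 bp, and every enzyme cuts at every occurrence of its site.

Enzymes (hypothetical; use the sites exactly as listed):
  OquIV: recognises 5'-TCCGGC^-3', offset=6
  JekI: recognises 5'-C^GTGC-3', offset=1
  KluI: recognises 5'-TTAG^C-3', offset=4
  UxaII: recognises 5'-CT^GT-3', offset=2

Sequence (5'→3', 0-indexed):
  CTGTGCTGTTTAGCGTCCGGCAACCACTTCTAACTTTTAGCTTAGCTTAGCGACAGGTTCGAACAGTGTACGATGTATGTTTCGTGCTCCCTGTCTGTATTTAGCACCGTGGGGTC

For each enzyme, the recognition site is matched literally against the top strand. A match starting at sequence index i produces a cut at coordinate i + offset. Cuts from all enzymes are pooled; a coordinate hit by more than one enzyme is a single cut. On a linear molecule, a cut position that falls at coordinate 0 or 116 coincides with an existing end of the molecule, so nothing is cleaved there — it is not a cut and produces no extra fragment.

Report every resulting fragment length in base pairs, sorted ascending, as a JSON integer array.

Scan for sites:
  OquIV (TCCGGC, off=6): starts [15] → cuts [21]
  JekI (CGTGC, off=1): starts [82] → cuts [83]
  KluI (TTAGC, off=4): starts [9, 36, 41, 46, 100] → cuts [13, 40, 45, 50, 104]
  UxaII (CTGT, off=2): starts [0, 5, 90, 94] → cuts [2, 7, 92, 96]

All cut coordinates (distinct, sorted): [2, 7, 13, 21, 40, 45, 50, 83, 92, 96, 104]

Fragments:
  [0,2): 2 bp
  [2,7): 5 bp
  [7,13): 6 bp
  [13,21): 8 bp
  [21,40): 19 bp
  [40,45): 5 bp
  [45,50): 5 bp
  [50,83): 33 bp
  [83,92): 9 bp
  [92,96): 4 bp
  [96,104): 8 bp
  [104,116): 12 bp

[2,4,5,5,5,6,8,8,9,12,19,33]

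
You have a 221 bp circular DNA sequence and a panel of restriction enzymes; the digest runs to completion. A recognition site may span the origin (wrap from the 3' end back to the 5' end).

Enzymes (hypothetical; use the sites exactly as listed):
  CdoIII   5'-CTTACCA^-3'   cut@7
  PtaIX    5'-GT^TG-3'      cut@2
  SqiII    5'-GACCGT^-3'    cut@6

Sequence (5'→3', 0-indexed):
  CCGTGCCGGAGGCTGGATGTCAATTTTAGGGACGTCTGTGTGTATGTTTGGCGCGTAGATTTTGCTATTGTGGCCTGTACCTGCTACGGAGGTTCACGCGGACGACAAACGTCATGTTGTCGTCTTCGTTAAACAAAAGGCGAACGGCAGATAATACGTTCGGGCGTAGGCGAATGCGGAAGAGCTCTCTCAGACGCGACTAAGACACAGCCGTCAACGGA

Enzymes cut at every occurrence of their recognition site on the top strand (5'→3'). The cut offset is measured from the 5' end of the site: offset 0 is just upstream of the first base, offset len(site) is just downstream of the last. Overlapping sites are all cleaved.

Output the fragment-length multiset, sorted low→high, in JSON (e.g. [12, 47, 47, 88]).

[108,113]

Scan for sites:
  CdoIII (CTTACCA, off=7): no sites
  PtaIX GTTG/2: at [115] ⇒ [117]
  SqiII GACCGT/6: at [219] ⇒ [4]

Pooled cuts: [4, 117]

Fragments:
  4→117: 113 bp
  117→4 (wrap): 221-117+4 = 108 bp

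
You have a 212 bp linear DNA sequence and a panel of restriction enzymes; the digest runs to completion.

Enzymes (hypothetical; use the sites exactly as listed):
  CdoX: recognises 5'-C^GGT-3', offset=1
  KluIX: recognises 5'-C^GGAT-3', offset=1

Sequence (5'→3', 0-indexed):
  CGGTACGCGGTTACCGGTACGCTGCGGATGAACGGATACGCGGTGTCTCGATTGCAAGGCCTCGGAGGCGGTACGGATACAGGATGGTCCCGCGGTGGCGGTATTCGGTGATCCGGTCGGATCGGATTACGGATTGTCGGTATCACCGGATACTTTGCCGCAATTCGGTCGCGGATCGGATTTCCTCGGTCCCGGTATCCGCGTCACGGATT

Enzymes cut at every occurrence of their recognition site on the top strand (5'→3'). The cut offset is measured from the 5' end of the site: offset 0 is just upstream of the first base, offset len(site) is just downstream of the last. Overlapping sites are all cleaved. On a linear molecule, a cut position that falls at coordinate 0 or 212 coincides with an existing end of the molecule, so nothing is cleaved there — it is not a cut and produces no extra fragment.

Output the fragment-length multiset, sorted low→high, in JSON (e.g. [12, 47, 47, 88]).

[1,4,5,5,5,5,6,6,6,7,7,7,7,8,8,8,8,9,10,10,14,19,19,28]

Site scan:
  CdoX CGGT/1: at [0, 7, 14, 40, 68, 92, 98, 105, 113, 137, 165, 186, 192] ⇒ [1, 8, 15, 41, 69, 93, 99, 106, 114, 138, 166, 187, 193]
  KluIX CGGAT/1: at [24, 32, 73, 117, 122, 129, 146, 171, 176, 206] ⇒ [25, 33, 74, 118, 123, 130, 147, 172, 177, 207]

Pooled cuts: [1, 8, 15, 25, 33, 41, 69, 74, 93, 99, 106, 114, 118, 123, 130, 138, 147, 166, 172, 177, 187, 193, 207]

Fragment lengths:
  [0,1): 1 bp
  [1,8): 7 bp
  [8,15): 7 bp
  [15,25): 10 bp
  [25,33): 8 bp
  [33,41): 8 bp
  [41,69): 28 bp
  [69,74): 5 bp
  [74,93): 19 bp
  [93,99): 6 bp
  [99,106): 7 bp
  [106,114): 8 bp
  [114,118): 4 bp
  [118,123): 5 bp
  [123,130): 7 bp
  [130,138): 8 bp
  [138,147): 9 bp
  [147,166): 19 bp
  [166,172): 6 bp
  [172,177): 5 bp
  [177,187): 10 bp
  [187,193): 6 bp
  [193,207): 14 bp
  [207,212): 5 bp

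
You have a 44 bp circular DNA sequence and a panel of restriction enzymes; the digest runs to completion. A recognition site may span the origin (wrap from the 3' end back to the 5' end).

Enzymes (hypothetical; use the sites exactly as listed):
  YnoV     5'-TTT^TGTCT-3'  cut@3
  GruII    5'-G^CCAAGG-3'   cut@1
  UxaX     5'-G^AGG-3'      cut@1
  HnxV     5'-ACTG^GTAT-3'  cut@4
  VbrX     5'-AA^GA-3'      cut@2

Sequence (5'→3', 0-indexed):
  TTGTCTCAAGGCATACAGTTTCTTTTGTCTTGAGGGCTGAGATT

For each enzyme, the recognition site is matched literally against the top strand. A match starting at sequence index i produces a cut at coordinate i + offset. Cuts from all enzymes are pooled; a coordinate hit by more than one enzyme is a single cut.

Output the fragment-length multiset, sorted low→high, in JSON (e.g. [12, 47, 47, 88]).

[7,13,24]

Site scan:
  YnoV (TTTTGTCT, off=3): starts [22, 42] → cuts [1, 25]
  GruII (GCCAAGG, off=1): no sites
  UxaX (GAGG, off=1): starts [31] → cuts [32]
  HnxV (ACTGGTAT, off=4): no sites
  VbrX (AAGA, off=2): no sites

Pooled cuts: [1, 25, 32]

Fragments:
  1→25: 24 bp
  25→32: 7 bp
  32→1 (wrap): 44-32+1 = 13 bp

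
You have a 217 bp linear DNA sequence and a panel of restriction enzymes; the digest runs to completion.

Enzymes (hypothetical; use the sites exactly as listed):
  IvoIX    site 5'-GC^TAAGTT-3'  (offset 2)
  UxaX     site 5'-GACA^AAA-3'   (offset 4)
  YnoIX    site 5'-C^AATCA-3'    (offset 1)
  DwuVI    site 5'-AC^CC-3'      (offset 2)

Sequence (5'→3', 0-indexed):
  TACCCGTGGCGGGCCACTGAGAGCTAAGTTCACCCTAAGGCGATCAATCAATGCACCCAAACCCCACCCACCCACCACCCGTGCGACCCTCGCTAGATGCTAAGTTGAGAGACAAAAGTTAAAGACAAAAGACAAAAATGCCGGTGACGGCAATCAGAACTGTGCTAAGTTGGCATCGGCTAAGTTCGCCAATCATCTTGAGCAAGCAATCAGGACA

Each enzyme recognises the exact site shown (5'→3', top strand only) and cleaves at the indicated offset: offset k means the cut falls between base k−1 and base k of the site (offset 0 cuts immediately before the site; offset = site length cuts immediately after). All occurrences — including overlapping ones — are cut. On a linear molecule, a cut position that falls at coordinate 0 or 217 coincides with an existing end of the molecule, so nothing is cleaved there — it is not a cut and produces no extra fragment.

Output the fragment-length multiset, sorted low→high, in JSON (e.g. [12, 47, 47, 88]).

Scan for sites:
  IvoIX (GCTAAGTT, off=2): starts [22, 98, 163, 178] → cuts [24, 100, 165, 180]
  UxaX (GACAAAA, off=4): starts [110, 123, 130] → cuts [114, 127, 134]
  YnoIX (CAATCA, off=1): starts [44, 150, 189, 206] → cuts [45, 151, 190, 207]
  DwuVI (ACCC, off=2): starts [1, 31, 54, 60, 65, 69, 76, 85] → cuts [3, 33, 56, 62, 67, 71, 78, 87]

Pooled cuts: [3, 24, 33, 45, 56, 62, 67, 71, 78, 87, 100, 114, 127, 134, 151, 165, 180, 190, 207]

Fragment lengths:
  [0,3): 3 bp
  [3,24): 21 bp
  [24,33): 9 bp
  [33,45): 12 bp
  [45,56): 11 bp
  [56,62): 6 bp
  [62,67): 5 bp
  [67,71): 4 bp
  [71,78): 7 bp
  [78,87): 9 bp
  [87,100): 13 bp
  [100,114): 14 bp
  [114,127): 13 bp
  [127,134): 7 bp
  [134,151): 17 bp
  [151,165): 14 bp
  [165,180): 15 bp
  [180,190): 10 bp
  [190,207): 17 bp
  [207,217): 10 bp

[3,4,5,6,7,7,9,9,10,10,11,12,13,13,14,14,15,17,17,21]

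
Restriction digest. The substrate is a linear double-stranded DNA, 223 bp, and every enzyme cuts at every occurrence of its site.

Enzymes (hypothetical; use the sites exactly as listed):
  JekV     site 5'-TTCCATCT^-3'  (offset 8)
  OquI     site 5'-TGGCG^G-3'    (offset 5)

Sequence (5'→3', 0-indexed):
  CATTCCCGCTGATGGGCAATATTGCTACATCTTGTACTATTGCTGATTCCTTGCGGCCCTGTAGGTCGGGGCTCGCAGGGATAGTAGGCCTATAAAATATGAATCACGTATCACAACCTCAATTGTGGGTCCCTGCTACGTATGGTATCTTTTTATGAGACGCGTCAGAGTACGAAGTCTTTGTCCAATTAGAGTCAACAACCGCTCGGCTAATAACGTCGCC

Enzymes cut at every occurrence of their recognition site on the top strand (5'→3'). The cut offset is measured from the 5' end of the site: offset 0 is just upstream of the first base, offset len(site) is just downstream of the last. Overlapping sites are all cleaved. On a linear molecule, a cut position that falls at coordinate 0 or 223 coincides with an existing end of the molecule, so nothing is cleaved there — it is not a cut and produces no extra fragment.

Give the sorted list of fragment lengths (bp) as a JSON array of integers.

Site scan:
  JekV (TTCCATCT, off=8): no sites
  OquI (TGGCGG, off=5): no sites

Pooled cuts: ∅

Fragment lengths:
  no cuts → one linear fragment of 223 bp

[223]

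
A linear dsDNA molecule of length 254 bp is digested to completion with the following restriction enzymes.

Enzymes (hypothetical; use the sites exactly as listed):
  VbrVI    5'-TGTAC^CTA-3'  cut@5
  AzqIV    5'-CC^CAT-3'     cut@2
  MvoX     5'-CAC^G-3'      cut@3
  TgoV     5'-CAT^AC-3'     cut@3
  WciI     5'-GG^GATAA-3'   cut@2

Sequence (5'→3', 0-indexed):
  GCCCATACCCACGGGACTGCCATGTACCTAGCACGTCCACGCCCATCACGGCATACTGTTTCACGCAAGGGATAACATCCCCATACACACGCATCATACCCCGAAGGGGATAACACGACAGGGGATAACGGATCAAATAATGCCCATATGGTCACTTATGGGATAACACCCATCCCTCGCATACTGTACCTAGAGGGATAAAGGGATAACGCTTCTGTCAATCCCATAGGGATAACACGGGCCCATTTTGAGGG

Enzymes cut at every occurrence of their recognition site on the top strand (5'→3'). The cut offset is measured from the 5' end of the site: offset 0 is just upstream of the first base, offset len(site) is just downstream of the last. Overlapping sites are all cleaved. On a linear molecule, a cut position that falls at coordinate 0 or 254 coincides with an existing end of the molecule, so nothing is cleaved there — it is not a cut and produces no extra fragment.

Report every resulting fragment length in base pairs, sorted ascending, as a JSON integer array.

Per-enzyme occurrences:
  VbrVI TGTACCTA/5: at [22, 184] ⇒ [27, 189]
  AzqIV CCCAT/2: at [1, 41, 79, 142, 168, 222, 241] ⇒ [3, 43, 81, 144, 170, 224, 243]
  MvoX CACG/3: at [9, 31, 37, 46, 61, 87, 113, 235] ⇒ [12, 34, 40, 49, 64, 90, 116, 238]
  TgoV CATAC/3: at [3, 51, 81, 94, 179] ⇒ [6, 54, 84, 97, 182]
  WciI GGGATAA/2: at [68, 106, 121, 159, 194, 202, 228] ⇒ [70, 108, 123, 161, 196, 204, 230]

All cut coordinates (distinct, sorted): [3, 6, 12, 27, 34, 40, 43, 49, 54, 64, 70, 81, 84, 90, 97, 108, 116, 123, 144, 161, 170, 182, 189, 196, 204, 224, 230, 238, 243]

Fragments:
  [0,3): 3 bp
  [3,6): 3 bp
  [6,12): 6 bp
  [12,27): 15 bp
  [27,34): 7 bp
  [34,40): 6 bp
  [40,43): 3 bp
  [43,49): 6 bp
  [49,54): 5 bp
  [54,64): 10 bp
  [64,70): 6 bp
  [70,81): 11 bp
  [81,84): 3 bp
  [84,90): 6 bp
  [90,97): 7 bp
  [97,108): 11 bp
  [108,116): 8 bp
  [116,123): 7 bp
  [123,144): 21 bp
  [144,161): 17 bp
  [161,170): 9 bp
  [170,182): 12 bp
  [182,189): 7 bp
  [189,196): 7 bp
  [196,204): 8 bp
  [204,224): 20 bp
  [224,230): 6 bp
  [230,238): 8 bp
  [238,243): 5 bp
  [243,254): 11 bp

[3,3,3,3,5,5,6,6,6,6,6,6,7,7,7,7,7,8,8,8,9,10,11,11,11,12,15,17,20,21]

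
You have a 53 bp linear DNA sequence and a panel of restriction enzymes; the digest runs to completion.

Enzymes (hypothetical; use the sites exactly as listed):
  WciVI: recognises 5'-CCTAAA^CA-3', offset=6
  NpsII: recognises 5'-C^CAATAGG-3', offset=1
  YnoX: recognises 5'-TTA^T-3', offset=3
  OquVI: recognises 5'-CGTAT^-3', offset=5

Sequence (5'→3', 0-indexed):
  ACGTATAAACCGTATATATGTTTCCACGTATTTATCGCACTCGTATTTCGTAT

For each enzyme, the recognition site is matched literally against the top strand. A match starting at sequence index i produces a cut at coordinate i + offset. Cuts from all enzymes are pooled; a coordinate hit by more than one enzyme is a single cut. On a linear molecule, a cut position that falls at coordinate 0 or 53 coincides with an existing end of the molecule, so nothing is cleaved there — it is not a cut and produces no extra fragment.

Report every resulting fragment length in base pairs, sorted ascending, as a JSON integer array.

Per-enzyme occurrences:
  WciVI (CCTAAACA, off=6): no sites
  NpsII (CCAATAGG, off=1): no sites
  YnoX (TTAT, off=3): starts [31] → cuts [34]
  OquVI (CGTAT, off=5): starts [1, 10, 26, 41, 48] → cuts [6, 15, 31, 46] (position 53 is a terminus of the linear molecule — no cut)

All cut coordinates (distinct, sorted): [6, 15, 31, 34, 46]

Fragments:
  [0,6): 6 bp
  [6,15): 9 bp
  [15,31): 16 bp
  [31,34): 3 bp
  [34,46): 12 bp
  [46,53): 7 bp

[3,6,7,9,12,16]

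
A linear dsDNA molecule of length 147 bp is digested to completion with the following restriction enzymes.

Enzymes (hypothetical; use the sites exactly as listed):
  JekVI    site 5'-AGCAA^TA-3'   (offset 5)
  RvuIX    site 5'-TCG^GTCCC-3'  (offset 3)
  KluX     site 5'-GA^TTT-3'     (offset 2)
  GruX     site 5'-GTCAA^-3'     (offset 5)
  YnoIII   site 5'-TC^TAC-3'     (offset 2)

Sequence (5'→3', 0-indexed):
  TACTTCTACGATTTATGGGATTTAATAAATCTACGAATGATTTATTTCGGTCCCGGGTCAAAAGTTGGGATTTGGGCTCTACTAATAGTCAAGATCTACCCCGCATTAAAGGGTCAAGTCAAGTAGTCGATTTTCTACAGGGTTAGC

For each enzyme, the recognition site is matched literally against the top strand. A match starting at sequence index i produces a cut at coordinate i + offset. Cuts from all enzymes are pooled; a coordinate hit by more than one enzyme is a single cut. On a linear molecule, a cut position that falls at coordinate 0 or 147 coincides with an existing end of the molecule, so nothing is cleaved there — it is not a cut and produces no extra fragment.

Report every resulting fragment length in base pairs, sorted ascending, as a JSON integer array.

[4,5,5,5,6,8,9,9,9,9,9,11,12,12,13,21]

Scan for sites:
  JekVI (AGCAATA, off=5): no sites
  RvuIX TCGGTCCC/3: at [46] ⇒ [49]
  KluX GATTT/2: at [9, 18, 38, 68, 128] ⇒ [11, 20, 40, 70, 130]
  GruX GTCAA/5: at [56, 87, 112, 117] ⇒ [61, 92, 117, 122]
  YnoIII TCTAC/2: at [4, 29, 77, 94, 133] ⇒ [6, 31, 79, 96, 135]

Pooled cuts: [6, 11, 20, 31, 40, 49, 61, 70, 79, 92, 96, 117, 122, 130, 135]

Fragments:
  [0,6): 6 bp
  [6,11): 5 bp
  [11,20): 9 bp
  [20,31): 11 bp
  [31,40): 9 bp
  [40,49): 9 bp
  [49,61): 12 bp
  [61,70): 9 bp
  [70,79): 9 bp
  [79,92): 13 bp
  [92,96): 4 bp
  [96,117): 21 bp
  [117,122): 5 bp
  [122,130): 8 bp
  [130,135): 5 bp
  [135,147): 12 bp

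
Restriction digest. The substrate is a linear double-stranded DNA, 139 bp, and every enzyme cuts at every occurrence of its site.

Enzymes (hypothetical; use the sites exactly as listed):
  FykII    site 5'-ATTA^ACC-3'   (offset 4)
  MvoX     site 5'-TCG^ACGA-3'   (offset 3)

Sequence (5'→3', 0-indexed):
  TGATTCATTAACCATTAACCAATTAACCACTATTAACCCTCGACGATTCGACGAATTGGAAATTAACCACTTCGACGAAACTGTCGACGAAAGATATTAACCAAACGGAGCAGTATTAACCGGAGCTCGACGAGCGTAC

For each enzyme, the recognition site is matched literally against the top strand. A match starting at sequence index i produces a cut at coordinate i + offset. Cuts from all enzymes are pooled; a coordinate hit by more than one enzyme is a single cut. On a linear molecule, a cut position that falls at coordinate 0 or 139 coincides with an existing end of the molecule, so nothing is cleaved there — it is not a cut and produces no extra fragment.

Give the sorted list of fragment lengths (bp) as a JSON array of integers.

Scan for sites:
  FykII ATTAACC/4: at [6, 13, 21, 31, 61, 95, 114] ⇒ [10, 17, 25, 35, 65, 99, 118]
  MvoX TCGACGA/3: at [39, 47, 71, 83, 126] ⇒ [42, 50, 74, 86, 129]

All cut coordinates (distinct, sorted): [10, 17, 25, 35, 42, 50, 65, 74, 86, 99, 118, 129]

Fragments:
  [0,10): 10 bp
  [10,17): 7 bp
  [17,25): 8 bp
  [25,35): 10 bp
  [35,42): 7 bp
  [42,50): 8 bp
  [50,65): 15 bp
  [65,74): 9 bp
  [74,86): 12 bp
  [86,99): 13 bp
  [99,118): 19 bp
  [118,129): 11 bp
  [129,139): 10 bp

[7,7,8,8,9,10,10,10,11,12,13,15,19]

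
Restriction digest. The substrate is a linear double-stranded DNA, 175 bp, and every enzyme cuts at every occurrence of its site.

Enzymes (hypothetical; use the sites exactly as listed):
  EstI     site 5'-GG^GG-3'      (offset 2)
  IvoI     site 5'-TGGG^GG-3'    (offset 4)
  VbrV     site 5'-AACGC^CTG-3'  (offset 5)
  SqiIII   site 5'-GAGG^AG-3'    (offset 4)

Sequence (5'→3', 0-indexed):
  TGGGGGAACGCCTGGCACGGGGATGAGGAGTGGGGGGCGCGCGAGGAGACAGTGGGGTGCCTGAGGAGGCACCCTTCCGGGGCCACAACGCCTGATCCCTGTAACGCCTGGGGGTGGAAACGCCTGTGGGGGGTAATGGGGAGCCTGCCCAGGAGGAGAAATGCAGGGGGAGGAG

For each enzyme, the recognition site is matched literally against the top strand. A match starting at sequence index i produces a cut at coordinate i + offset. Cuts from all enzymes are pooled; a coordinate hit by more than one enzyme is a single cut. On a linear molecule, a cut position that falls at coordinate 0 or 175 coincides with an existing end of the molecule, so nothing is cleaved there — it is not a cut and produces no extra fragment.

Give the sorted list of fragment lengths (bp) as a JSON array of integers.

[1,1,1,1,1,1,1,2,3,4,5,5,6,7,8,8,9,9,11,11,11,11,11,14,16,17]

Per-enzyme occurrences:
  EstI (GGGG, off=2): starts [1, 2, 18, 31, 32, 33, 53, 78, 109, 110, 127, 128, 129, 137, 165, 166] → cuts [3, 4, 20, 33, 34, 35, 55, 80, 111, 112, 129, 130, 131, 139, 167, 168]
  IvoI (TGGGGG, off=4): starts [0, 30, 108, 126] → cuts [4, 34, 112, 130]
  VbrV (AACGCCTG, off=5): starts [6, 86, 102, 118] → cuts [11, 91, 107, 123]
  SqiIII (GAGGAG, off=4): starts [24, 42, 62, 152, 169] → cuts [28, 46, 66, 156, 173]

Pooled cuts: [3, 4, 11, 20, 28, 33, 34, 35, 46, 55, 66, 80, 91, 107, 111, 112, 123, 129, 130, 131, 139, 156, 167, 168, 173]

Fragment lengths:
  [0,3): 3 bp
  [3,4): 1 bp
  [4,11): 7 bp
  [11,20): 9 bp
  [20,28): 8 bp
  [28,33): 5 bp
  [33,34): 1 bp
  [34,35): 1 bp
  [35,46): 11 bp
  [46,55): 9 bp
  [55,66): 11 bp
  [66,80): 14 bp
  [80,91): 11 bp
  [91,107): 16 bp
  [107,111): 4 bp
  [111,112): 1 bp
  [112,123): 11 bp
  [123,129): 6 bp
  [129,130): 1 bp
  [130,131): 1 bp
  [131,139): 8 bp
  [139,156): 17 bp
  [156,167): 11 bp
  [167,168): 1 bp
  [168,173): 5 bp
  [173,175): 2 bp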